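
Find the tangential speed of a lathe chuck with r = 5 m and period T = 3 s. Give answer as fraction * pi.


Given: radius r = 5 m, period T = 3 s
Using v = 2*pi*r / T
v = 2*pi*5 / 3
v = 10*pi / 3
v = 10/3*pi m/s

10/3*pi m/s


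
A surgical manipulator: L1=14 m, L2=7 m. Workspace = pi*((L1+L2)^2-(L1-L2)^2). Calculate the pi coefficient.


Given: L1 = 14, L2 = 7
(L1+L2)^2 = (21)^2 = 441
(L1-L2)^2 = (7)^2 = 49
Difference = 441 - 49 = 392
This equals 4*L1*L2 = 4*14*7 = 392
Workspace area = 392*pi

392


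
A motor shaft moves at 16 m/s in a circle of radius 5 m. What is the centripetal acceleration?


Given: v = 16 m/s, r = 5 m
Using a_c = v^2 / r
a_c = 16^2 / 5
a_c = 256 / 5
a_c = 256/5 m/s^2

256/5 m/s^2


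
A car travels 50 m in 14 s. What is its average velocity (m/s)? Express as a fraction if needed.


Given: distance d = 50 m, time t = 14 s
Using v = d / t
v = 50 / 14
v = 25/7 m/s

25/7 m/s


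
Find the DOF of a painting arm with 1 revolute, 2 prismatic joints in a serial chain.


Given: serial robot with 1 revolute, 2 prismatic joints
DOF contribution per joint type: revolute=1, prismatic=1, spherical=3, fixed=0
DOF = 1*1 + 2*1
DOF = 3

3


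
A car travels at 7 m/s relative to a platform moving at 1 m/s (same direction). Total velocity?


Given: object velocity = 7 m/s, platform velocity = 1 m/s (same direction)
Using classical velocity addition: v_total = v_object + v_platform
v_total = 7 + 1
v_total = 8 m/s

8 m/s


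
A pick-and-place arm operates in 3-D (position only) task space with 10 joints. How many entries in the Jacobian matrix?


Given: task space dimension = 3, joints = 10
Jacobian is a 3 x 10 matrix
Total entries = rows * columns
Total = 3 * 10
Total = 30

30


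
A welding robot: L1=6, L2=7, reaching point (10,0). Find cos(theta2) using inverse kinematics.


Given: L1 = 6, L2 = 7, target (x, y) = (10, 0)
Using cos(theta2) = (x^2 + y^2 - L1^2 - L2^2) / (2*L1*L2)
x^2 + y^2 = 10^2 + 0 = 100
L1^2 + L2^2 = 36 + 49 = 85
Numerator = 100 - 85 = 15
Denominator = 2*6*7 = 84
cos(theta2) = 15/84 = 5/28

5/28


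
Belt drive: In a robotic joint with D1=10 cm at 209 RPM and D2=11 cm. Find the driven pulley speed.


Given: D1 = 10 cm, w1 = 209 RPM, D2 = 11 cm
Using D1*w1 = D2*w2
w2 = D1*w1 / D2
w2 = 10*209 / 11
w2 = 2090 / 11
w2 = 190 RPM

190 RPM


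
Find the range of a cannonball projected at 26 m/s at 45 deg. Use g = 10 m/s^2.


Given: v0 = 26 m/s, theta = 45 deg, g = 10 m/s^2
sin(2*45) = sin(90) = 1
Using R = v0^2 * sin(2*theta) / g
R = 26^2 * 1 / 10
R = 676 / 10
R = 338/5 m

338/5 m


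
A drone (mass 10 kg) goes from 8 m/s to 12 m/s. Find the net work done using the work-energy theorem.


Given: m = 10 kg, v0 = 8 m/s, v = 12 m/s
Using W = (1/2)*m*(v^2 - v0^2)
v^2 = 12^2 = 144
v0^2 = 8^2 = 64
v^2 - v0^2 = 144 - 64 = 80
W = (1/2)*10*80 = 400 J

400 J


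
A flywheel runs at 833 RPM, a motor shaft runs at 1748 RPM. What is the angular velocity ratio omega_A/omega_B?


Given: RPM_A = 833, RPM_B = 1748
omega = 2*pi*RPM/60, so omega_A/omega_B = RPM_A / RPM_B
omega_A/omega_B = 833 / 1748
omega_A/omega_B = 833/1748

833/1748


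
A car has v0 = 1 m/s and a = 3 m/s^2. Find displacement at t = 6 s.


Given: v0 = 1 m/s, a = 3 m/s^2, t = 6 s
Using s = v0*t + (1/2)*a*t^2
s = 1*6 + (1/2)*3*6^2
s = 6 + (1/2)*108
s = 6 + 54
s = 60

60 m


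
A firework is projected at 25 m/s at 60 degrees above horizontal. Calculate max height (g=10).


Given: v0 = 25 m/s, theta = 60 deg, g = 10 m/s^2
sin^2(60) = 3/4
Using H = v0^2 * sin^2(theta) / (2*g)
H = 25^2 * 3/4 / (2*10)
H = 625 * 3/4 / 20
H = 1875/4 / 20
H = 375/16 m

375/16 m


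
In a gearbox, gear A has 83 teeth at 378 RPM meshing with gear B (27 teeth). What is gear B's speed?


Given: N1 = 83 teeth, w1 = 378 RPM, N2 = 27 teeth
Using N1*w1 = N2*w2
w2 = N1*w1 / N2
w2 = 83*378 / 27
w2 = 31374 / 27
w2 = 1162 RPM

1162 RPM


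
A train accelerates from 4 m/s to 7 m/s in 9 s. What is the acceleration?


Given: initial velocity v0 = 4 m/s, final velocity v = 7 m/s, time t = 9 s
Using a = (v - v0) / t
a = (7 - 4) / 9
a = 3 / 9
a = 1/3 m/s^2

1/3 m/s^2


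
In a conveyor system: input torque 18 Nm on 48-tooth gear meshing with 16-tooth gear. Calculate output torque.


Given: N1 = 48, N2 = 16, T1 = 18 Nm
Using T2/T1 = N2/N1
T2 = T1 * N2 / N1
T2 = 18 * 16 / 48
T2 = 288 / 48
T2 = 6 Nm

6 Nm


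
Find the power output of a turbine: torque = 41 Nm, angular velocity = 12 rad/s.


Given: tau = 41 Nm, omega = 12 rad/s
Using P = tau * omega
P = 41 * 12
P = 492 W

492 W


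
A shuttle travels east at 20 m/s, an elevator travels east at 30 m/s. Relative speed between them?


Given: v_A = 20 m/s east, v_B = 30 m/s east
Both move in the same direction; relative speed = |v_A - v_B|
|20 - 30| = |-10|
= 10 m/s

10 m/s


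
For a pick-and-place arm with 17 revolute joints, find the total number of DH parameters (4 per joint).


Given: 17 joints, 4 DH parameters per joint (d, theta, a, alpha)
Total DH parameters = number_of_joints * 4
Total = 17 * 4
Total = 68

68


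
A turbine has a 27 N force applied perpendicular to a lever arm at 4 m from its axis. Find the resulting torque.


Given: F = 27 N, r = 4 m, angle = 90 deg (perpendicular)
Using tau = F * r * sin(90)
sin(90) = 1
tau = 27 * 4 * 1
tau = 108 Nm

108 Nm


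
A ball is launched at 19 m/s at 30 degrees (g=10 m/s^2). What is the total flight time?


Given: v0 = 19 m/s, theta = 30 deg, g = 10 m/s^2
sin(30) = 1/2
Using T = 2*v0*sin(theta) / g
T = 2*19*1/2 / 10
T = 19 / 10
T = 19/10 s

19/10 s


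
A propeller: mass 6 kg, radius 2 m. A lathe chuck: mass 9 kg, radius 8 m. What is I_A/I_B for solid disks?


Given: M1=6 kg, R1=2 m, M2=9 kg, R2=8 m
For a disk: I = (1/2)*M*R^2, so I_A/I_B = (M1*R1^2)/(M2*R2^2)
M1*R1^2 = 6*4 = 24
M2*R2^2 = 9*64 = 576
I_A/I_B = 24/576 = 1/24

1/24


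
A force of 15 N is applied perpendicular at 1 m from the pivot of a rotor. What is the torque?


Given: F = 15 N, r = 1 m, angle = 90 deg (perpendicular)
Using tau = F * r * sin(90)
sin(90) = 1
tau = 15 * 1 * 1
tau = 15 Nm

15 Nm


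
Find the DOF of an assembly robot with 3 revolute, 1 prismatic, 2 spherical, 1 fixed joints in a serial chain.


Given: serial robot with 3 revolute, 1 prismatic, 2 spherical, 1 fixed joints
DOF contribution per joint type: revolute=1, prismatic=1, spherical=3, fixed=0
DOF = 3*1 + 1*1 + 2*3 + 1*0
DOF = 10

10


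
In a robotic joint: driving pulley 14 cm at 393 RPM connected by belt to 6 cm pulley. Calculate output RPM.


Given: D1 = 14 cm, w1 = 393 RPM, D2 = 6 cm
Using D1*w1 = D2*w2
w2 = D1*w1 / D2
w2 = 14*393 / 6
w2 = 5502 / 6
w2 = 917 RPM

917 RPM


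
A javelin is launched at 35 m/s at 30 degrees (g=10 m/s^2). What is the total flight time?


Given: v0 = 35 m/s, theta = 30 deg, g = 10 m/s^2
sin(30) = 1/2
Using T = 2*v0*sin(theta) / g
T = 2*35*1/2 / 10
T = 35 / 10
T = 7/2 s

7/2 s


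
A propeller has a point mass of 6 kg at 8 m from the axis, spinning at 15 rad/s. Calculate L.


Given: m = 6 kg, r = 8 m, omega = 15 rad/s
For a point mass: I = m*r^2
I = 6*8^2 = 6*64 = 384
L = I*omega = 384*15
L = 5760 kg*m^2/s

5760 kg*m^2/s


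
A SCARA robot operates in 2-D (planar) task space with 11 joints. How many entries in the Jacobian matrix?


Given: task space dimension = 2, joints = 11
Jacobian is a 2 x 11 matrix
Total entries = rows * columns
Total = 2 * 11
Total = 22

22


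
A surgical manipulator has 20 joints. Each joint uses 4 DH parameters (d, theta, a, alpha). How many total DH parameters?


Given: 20 joints, 4 DH parameters per joint (d, theta, a, alpha)
Total DH parameters = number_of_joints * 4
Total = 20 * 4
Total = 80

80


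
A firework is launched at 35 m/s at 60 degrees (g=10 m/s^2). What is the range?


Given: v0 = 35 m/s, theta = 60 deg, g = 10 m/s^2
sin(2*60) = sin(120) = sqrt(3)/2
Using R = v0^2 * sin(2*theta) / g
R = 35^2 * (sqrt(3)/2) / 10
R = 1225 * sqrt(3) / 20
R = 245/4*sqrt(3) m

245/4*sqrt(3) m


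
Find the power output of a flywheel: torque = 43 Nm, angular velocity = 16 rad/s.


Given: tau = 43 Nm, omega = 16 rad/s
Using P = tau * omega
P = 43 * 16
P = 688 W

688 W


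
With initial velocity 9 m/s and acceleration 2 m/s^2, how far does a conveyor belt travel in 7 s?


Given: v0 = 9 m/s, a = 2 m/s^2, t = 7 s
Using s = v0*t + (1/2)*a*t^2
s = 9*7 + (1/2)*2*7^2
s = 63 + (1/2)*98
s = 63 + 49
s = 112

112 m


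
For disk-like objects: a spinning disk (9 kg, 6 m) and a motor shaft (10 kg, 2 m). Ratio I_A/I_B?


Given: M1=9 kg, R1=6 m, M2=10 kg, R2=2 m
For a disk: I = (1/2)*M*R^2, so I_A/I_B = (M1*R1^2)/(M2*R2^2)
M1*R1^2 = 9*36 = 324
M2*R2^2 = 10*4 = 40
I_A/I_B = 324/40 = 81/10

81/10


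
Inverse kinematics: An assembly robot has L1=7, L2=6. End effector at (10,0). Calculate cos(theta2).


Given: L1 = 7, L2 = 6, target (x, y) = (10, 0)
Using cos(theta2) = (x^2 + y^2 - L1^2 - L2^2) / (2*L1*L2)
x^2 + y^2 = 10^2 + 0 = 100
L1^2 + L2^2 = 49 + 36 = 85
Numerator = 100 - 85 = 15
Denominator = 2*7*6 = 84
cos(theta2) = 15/84 = 5/28

5/28


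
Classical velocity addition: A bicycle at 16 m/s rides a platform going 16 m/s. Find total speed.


Given: object velocity = 16 m/s, platform velocity = 16 m/s (same direction)
Using classical velocity addition: v_total = v_object + v_platform
v_total = 16 + 16
v_total = 32 m/s

32 m/s


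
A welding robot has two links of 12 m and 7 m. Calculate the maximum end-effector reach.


Given: L1 = 12 m, L2 = 7 m
For a 2-link planar arm, max reach = L1 + L2 (fully extended)
Max reach = 12 + 7
Max reach = 19 m

19 m


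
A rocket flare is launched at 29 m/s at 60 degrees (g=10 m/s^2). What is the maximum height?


Given: v0 = 29 m/s, theta = 60 deg, g = 10 m/s^2
sin^2(60) = 3/4
Using H = v0^2 * sin^2(theta) / (2*g)
H = 29^2 * 3/4 / (2*10)
H = 841 * 3/4 / 20
H = 2523/4 / 20
H = 2523/80 m

2523/80 m


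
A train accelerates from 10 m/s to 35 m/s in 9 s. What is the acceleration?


Given: initial velocity v0 = 10 m/s, final velocity v = 35 m/s, time t = 9 s
Using a = (v - v0) / t
a = (35 - 10) / 9
a = 25 / 9
a = 25/9 m/s^2

25/9 m/s^2


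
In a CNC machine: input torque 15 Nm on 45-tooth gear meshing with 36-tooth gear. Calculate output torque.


Given: N1 = 45, N2 = 36, T1 = 15 Nm
Using T2/T1 = N2/N1
T2 = T1 * N2 / N1
T2 = 15 * 36 / 45
T2 = 540 / 45
T2 = 12 Nm

12 Nm


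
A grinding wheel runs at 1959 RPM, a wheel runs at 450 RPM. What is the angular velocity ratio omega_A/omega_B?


Given: RPM_A = 1959, RPM_B = 450
omega = 2*pi*RPM/60, so omega_A/omega_B = RPM_A / RPM_B
omega_A/omega_B = 1959 / 450
omega_A/omega_B = 653/150

653/150


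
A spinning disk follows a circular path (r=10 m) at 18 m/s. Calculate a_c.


Given: v = 18 m/s, r = 10 m
Using a_c = v^2 / r
a_c = 18^2 / 10
a_c = 324 / 10
a_c = 162/5 m/s^2

162/5 m/s^2


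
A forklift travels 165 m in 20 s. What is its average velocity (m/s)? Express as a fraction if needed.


Given: distance d = 165 m, time t = 20 s
Using v = d / t
v = 165 / 20
v = 33/4 m/s

33/4 m/s


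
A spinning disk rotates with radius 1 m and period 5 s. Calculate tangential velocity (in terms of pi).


Given: radius r = 1 m, period T = 5 s
Using v = 2*pi*r / T
v = 2*pi*1 / 5
v = 2*pi / 5
v = 2/5*pi m/s

2/5*pi m/s


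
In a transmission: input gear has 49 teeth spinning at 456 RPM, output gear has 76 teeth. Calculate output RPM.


Given: N1 = 49 teeth, w1 = 456 RPM, N2 = 76 teeth
Using N1*w1 = N2*w2
w2 = N1*w1 / N2
w2 = 49*456 / 76
w2 = 22344 / 76
w2 = 294 RPM

294 RPM


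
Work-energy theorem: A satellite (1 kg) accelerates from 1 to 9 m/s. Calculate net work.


Given: m = 1 kg, v0 = 1 m/s, v = 9 m/s
Using W = (1/2)*m*(v^2 - v0^2)
v^2 = 9^2 = 81
v0^2 = 1^2 = 1
v^2 - v0^2 = 81 - 1 = 80
W = (1/2)*1*80 = 40 J

40 J


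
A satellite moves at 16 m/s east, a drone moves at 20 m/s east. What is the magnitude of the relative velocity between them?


Given: v_A = 16 m/s east, v_B = 20 m/s east
Both move in the same direction; relative speed = |v_A - v_B|
|16 - 20| = |-4|
= 4 m/s

4 m/s


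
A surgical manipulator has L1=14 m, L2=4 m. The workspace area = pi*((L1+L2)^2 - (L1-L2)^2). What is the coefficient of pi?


Given: L1 = 14, L2 = 4
(L1+L2)^2 = (18)^2 = 324
(L1-L2)^2 = (10)^2 = 100
Difference = 324 - 100 = 224
This equals 4*L1*L2 = 4*14*4 = 224
Workspace area = 224*pi

224


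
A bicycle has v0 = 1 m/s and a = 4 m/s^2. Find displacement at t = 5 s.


Given: v0 = 1 m/s, a = 4 m/s^2, t = 5 s
Using s = v0*t + (1/2)*a*t^2
s = 1*5 + (1/2)*4*5^2
s = 5 + (1/2)*100
s = 5 + 50
s = 55

55 m


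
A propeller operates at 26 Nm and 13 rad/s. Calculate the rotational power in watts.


Given: tau = 26 Nm, omega = 13 rad/s
Using P = tau * omega
P = 26 * 13
P = 338 W

338 W


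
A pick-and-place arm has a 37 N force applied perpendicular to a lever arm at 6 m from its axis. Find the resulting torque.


Given: F = 37 N, r = 6 m, angle = 90 deg (perpendicular)
Using tau = F * r * sin(90)
sin(90) = 1
tau = 37 * 6 * 1
tau = 222 Nm

222 Nm


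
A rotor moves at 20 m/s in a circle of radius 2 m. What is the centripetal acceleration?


Given: v = 20 m/s, r = 2 m
Using a_c = v^2 / r
a_c = 20^2 / 2
a_c = 400 / 2
a_c = 200 m/s^2

200 m/s^2


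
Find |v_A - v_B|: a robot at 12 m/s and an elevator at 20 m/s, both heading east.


Given: v_A = 12 m/s east, v_B = 20 m/s east
Both move in the same direction; relative speed = |v_A - v_B|
|12 - 20| = |-8|
= 8 m/s

8 m/s


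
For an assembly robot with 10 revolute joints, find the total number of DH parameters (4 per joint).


Given: 10 joints, 4 DH parameters per joint (d, theta, a, alpha)
Total DH parameters = number_of_joints * 4
Total = 10 * 4
Total = 40

40


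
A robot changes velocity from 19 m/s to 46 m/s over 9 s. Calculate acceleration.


Given: initial velocity v0 = 19 m/s, final velocity v = 46 m/s, time t = 9 s
Using a = (v - v0) / t
a = (46 - 19) / 9
a = 27 / 9
a = 3 m/s^2

3 m/s^2


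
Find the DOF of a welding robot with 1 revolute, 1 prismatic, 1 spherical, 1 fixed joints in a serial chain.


Given: serial robot with 1 revolute, 1 prismatic, 1 spherical, 1 fixed joints
DOF contribution per joint type: revolute=1, prismatic=1, spherical=3, fixed=0
DOF = 1*1 + 1*1 + 1*3 + 1*0
DOF = 5

5


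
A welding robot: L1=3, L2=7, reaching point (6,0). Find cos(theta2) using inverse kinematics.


Given: L1 = 3, L2 = 7, target (x, y) = (6, 0)
Using cos(theta2) = (x^2 + y^2 - L1^2 - L2^2) / (2*L1*L2)
x^2 + y^2 = 6^2 + 0 = 36
L1^2 + L2^2 = 9 + 49 = 58
Numerator = 36 - 58 = -22
Denominator = 2*3*7 = 42
cos(theta2) = -22/42 = -11/21

-11/21


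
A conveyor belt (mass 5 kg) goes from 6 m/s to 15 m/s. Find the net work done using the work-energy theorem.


Given: m = 5 kg, v0 = 6 m/s, v = 15 m/s
Using W = (1/2)*m*(v^2 - v0^2)
v^2 = 15^2 = 225
v0^2 = 6^2 = 36
v^2 - v0^2 = 225 - 36 = 189
W = (1/2)*5*189 = 945/2 J

945/2 J


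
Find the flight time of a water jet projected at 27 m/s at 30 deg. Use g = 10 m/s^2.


Given: v0 = 27 m/s, theta = 30 deg, g = 10 m/s^2
sin(30) = 1/2
Using T = 2*v0*sin(theta) / g
T = 2*27*1/2 / 10
T = 27 / 10
T = 27/10 s

27/10 s


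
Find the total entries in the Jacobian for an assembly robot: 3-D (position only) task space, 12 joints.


Given: task space dimension = 3, joints = 12
Jacobian is a 3 x 12 matrix
Total entries = rows * columns
Total = 3 * 12
Total = 36

36


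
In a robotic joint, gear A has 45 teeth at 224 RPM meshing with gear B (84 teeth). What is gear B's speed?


Given: N1 = 45 teeth, w1 = 224 RPM, N2 = 84 teeth
Using N1*w1 = N2*w2
w2 = N1*w1 / N2
w2 = 45*224 / 84
w2 = 10080 / 84
w2 = 120 RPM

120 RPM


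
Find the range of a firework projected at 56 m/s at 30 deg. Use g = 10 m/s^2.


Given: v0 = 56 m/s, theta = 30 deg, g = 10 m/s^2
sin(2*30) = sin(60) = sqrt(3)/2
Using R = v0^2 * sin(2*theta) / g
R = 56^2 * (sqrt(3)/2) / 10
R = 3136 * sqrt(3) / 20
R = 784/5*sqrt(3) m

784/5*sqrt(3) m


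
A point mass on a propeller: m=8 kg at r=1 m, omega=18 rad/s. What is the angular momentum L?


Given: m = 8 kg, r = 1 m, omega = 18 rad/s
For a point mass: I = m*r^2
I = 8*1^2 = 8*1 = 8
L = I*omega = 8*18
L = 144 kg*m^2/s

144 kg*m^2/s


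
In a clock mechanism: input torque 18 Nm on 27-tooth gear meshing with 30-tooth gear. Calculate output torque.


Given: N1 = 27, N2 = 30, T1 = 18 Nm
Using T2/T1 = N2/N1
T2 = T1 * N2 / N1
T2 = 18 * 30 / 27
T2 = 540 / 27
T2 = 20 Nm

20 Nm


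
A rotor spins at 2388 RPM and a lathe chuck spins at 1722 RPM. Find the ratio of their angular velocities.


Given: RPM_A = 2388, RPM_B = 1722
omega = 2*pi*RPM/60, so omega_A/omega_B = RPM_A / RPM_B
omega_A/omega_B = 2388 / 1722
omega_A/omega_B = 398/287

398/287


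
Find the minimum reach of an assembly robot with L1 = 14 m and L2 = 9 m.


Given: L1 = 14 m, L2 = 9 m
For a 2-link planar arm, min reach = |L1 - L2| (second link folded back)
Min reach = |14 - 9|
Min reach = 5 m

5 m


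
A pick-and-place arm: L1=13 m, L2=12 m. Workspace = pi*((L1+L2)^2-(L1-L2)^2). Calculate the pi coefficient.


Given: L1 = 13, L2 = 12
(L1+L2)^2 = (25)^2 = 625
(L1-L2)^2 = (1)^2 = 1
Difference = 625 - 1 = 624
This equals 4*L1*L2 = 4*13*12 = 624
Workspace area = 624*pi

624


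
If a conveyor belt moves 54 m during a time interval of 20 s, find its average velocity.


Given: distance d = 54 m, time t = 20 s
Using v = d / t
v = 54 / 20
v = 27/10 m/s

27/10 m/s


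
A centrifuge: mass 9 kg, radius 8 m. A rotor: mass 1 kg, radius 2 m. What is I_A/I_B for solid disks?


Given: M1=9 kg, R1=8 m, M2=1 kg, R2=2 m
For a disk: I = (1/2)*M*R^2, so I_A/I_B = (M1*R1^2)/(M2*R2^2)
M1*R1^2 = 9*64 = 576
M2*R2^2 = 1*4 = 4
I_A/I_B = 576/4 = 144

144


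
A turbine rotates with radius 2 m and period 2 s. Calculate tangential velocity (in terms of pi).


Given: radius r = 2 m, period T = 2 s
Using v = 2*pi*r / T
v = 2*pi*2 / 2
v = 4*pi / 2
v = 2*pi m/s

2*pi m/s


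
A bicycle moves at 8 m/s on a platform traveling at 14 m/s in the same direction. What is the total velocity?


Given: object velocity = 8 m/s, platform velocity = 14 m/s (same direction)
Using classical velocity addition: v_total = v_object + v_platform
v_total = 8 + 14
v_total = 22 m/s

22 m/s


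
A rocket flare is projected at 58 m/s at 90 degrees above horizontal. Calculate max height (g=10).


Given: v0 = 58 m/s, theta = 90 deg, g = 10 m/s^2
sin^2(90) = 1
Using H = v0^2 * sin^2(theta) / (2*g)
H = 58^2 * 1 / (2*10)
H = 3364 * 1 / 20
H = 3364 / 20
H = 841/5 m

841/5 m


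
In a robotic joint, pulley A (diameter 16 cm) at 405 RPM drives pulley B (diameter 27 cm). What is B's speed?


Given: D1 = 16 cm, w1 = 405 RPM, D2 = 27 cm
Using D1*w1 = D2*w2
w2 = D1*w1 / D2
w2 = 16*405 / 27
w2 = 6480 / 27
w2 = 240 RPM

240 RPM


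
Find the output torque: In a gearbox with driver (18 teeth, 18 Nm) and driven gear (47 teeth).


Given: N1 = 18, N2 = 47, T1 = 18 Nm
Using T2/T1 = N2/N1
T2 = T1 * N2 / N1
T2 = 18 * 47 / 18
T2 = 846 / 18
T2 = 47 Nm

47 Nm


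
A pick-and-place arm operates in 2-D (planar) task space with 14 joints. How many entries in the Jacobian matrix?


Given: task space dimension = 2, joints = 14
Jacobian is a 2 x 14 matrix
Total entries = rows * columns
Total = 2 * 14
Total = 28

28


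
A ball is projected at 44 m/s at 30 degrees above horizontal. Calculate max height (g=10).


Given: v0 = 44 m/s, theta = 30 deg, g = 10 m/s^2
sin^2(30) = 1/4
Using H = v0^2 * sin^2(theta) / (2*g)
H = 44^2 * 1/4 / (2*10)
H = 1936 * 1/4 / 20
H = 484 / 20
H = 121/5 m

121/5 m


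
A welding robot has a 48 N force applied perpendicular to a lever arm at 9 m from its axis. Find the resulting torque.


Given: F = 48 N, r = 9 m, angle = 90 deg (perpendicular)
Using tau = F * r * sin(90)
sin(90) = 1
tau = 48 * 9 * 1
tau = 432 Nm

432 Nm


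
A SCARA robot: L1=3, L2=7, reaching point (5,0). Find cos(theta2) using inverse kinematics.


Given: L1 = 3, L2 = 7, target (x, y) = (5, 0)
Using cos(theta2) = (x^2 + y^2 - L1^2 - L2^2) / (2*L1*L2)
x^2 + y^2 = 5^2 + 0 = 25
L1^2 + L2^2 = 9 + 49 = 58
Numerator = 25 - 58 = -33
Denominator = 2*3*7 = 42
cos(theta2) = -33/42 = -11/14

-11/14


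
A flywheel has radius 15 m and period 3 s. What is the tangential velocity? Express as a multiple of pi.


Given: radius r = 15 m, period T = 3 s
Using v = 2*pi*r / T
v = 2*pi*15 / 3
v = 30*pi / 3
v = 10*pi m/s

10*pi m/s


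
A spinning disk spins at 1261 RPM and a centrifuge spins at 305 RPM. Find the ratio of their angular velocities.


Given: RPM_A = 1261, RPM_B = 305
omega = 2*pi*RPM/60, so omega_A/omega_B = RPM_A / RPM_B
omega_A/omega_B = 1261 / 305
omega_A/omega_B = 1261/305

1261/305


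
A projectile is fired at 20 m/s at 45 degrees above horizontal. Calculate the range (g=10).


Given: v0 = 20 m/s, theta = 45 deg, g = 10 m/s^2
sin(2*45) = sin(90) = 1
Using R = v0^2 * sin(2*theta) / g
R = 20^2 * 1 / 10
R = 400 / 10
R = 40 m

40 m


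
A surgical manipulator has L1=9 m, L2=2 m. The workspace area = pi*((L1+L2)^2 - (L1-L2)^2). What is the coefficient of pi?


Given: L1 = 9, L2 = 2
(L1+L2)^2 = (11)^2 = 121
(L1-L2)^2 = (7)^2 = 49
Difference = 121 - 49 = 72
This equals 4*L1*L2 = 4*9*2 = 72
Workspace area = 72*pi

72


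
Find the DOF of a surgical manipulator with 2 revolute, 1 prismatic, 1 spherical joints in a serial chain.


Given: serial robot with 2 revolute, 1 prismatic, 1 spherical joints
DOF contribution per joint type: revolute=1, prismatic=1, spherical=3, fixed=0
DOF = 2*1 + 1*1 + 1*3
DOF = 6

6


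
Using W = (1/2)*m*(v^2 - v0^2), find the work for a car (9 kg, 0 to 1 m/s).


Given: m = 9 kg, v0 = 0 m/s, v = 1 m/s
Using W = (1/2)*m*(v^2 - v0^2)
v^2 = 1^2 = 1
v0^2 = 0^2 = 0
v^2 - v0^2 = 1 - 0 = 1
W = (1/2)*9*1 = 9/2 J

9/2 J


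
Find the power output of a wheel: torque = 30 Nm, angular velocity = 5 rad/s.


Given: tau = 30 Nm, omega = 5 rad/s
Using P = tau * omega
P = 30 * 5
P = 150 W

150 W


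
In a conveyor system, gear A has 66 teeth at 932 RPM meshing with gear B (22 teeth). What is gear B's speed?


Given: N1 = 66 teeth, w1 = 932 RPM, N2 = 22 teeth
Using N1*w1 = N2*w2
w2 = N1*w1 / N2
w2 = 66*932 / 22
w2 = 61512 / 22
w2 = 2796 RPM

2796 RPM


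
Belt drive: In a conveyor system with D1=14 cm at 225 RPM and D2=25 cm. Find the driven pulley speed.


Given: D1 = 14 cm, w1 = 225 RPM, D2 = 25 cm
Using D1*w1 = D2*w2
w2 = D1*w1 / D2
w2 = 14*225 / 25
w2 = 3150 / 25
w2 = 126 RPM

126 RPM


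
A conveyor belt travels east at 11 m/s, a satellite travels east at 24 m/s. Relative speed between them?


Given: v_A = 11 m/s east, v_B = 24 m/s east
Both move in the same direction; relative speed = |v_A - v_B|
|11 - 24| = |-13|
= 13 m/s

13 m/s


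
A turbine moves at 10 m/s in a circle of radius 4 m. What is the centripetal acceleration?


Given: v = 10 m/s, r = 4 m
Using a_c = v^2 / r
a_c = 10^2 / 4
a_c = 100 / 4
a_c = 25 m/s^2

25 m/s^2


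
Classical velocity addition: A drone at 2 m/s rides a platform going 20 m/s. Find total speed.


Given: object velocity = 2 m/s, platform velocity = 20 m/s (same direction)
Using classical velocity addition: v_total = v_object + v_platform
v_total = 2 + 20
v_total = 22 m/s

22 m/s


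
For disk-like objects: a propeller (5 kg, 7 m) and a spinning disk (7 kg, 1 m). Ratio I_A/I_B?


Given: M1=5 kg, R1=7 m, M2=7 kg, R2=1 m
For a disk: I = (1/2)*M*R^2, so I_A/I_B = (M1*R1^2)/(M2*R2^2)
M1*R1^2 = 5*49 = 245
M2*R2^2 = 7*1 = 7
I_A/I_B = 245/7 = 35

35


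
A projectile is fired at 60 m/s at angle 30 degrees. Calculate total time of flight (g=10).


Given: v0 = 60 m/s, theta = 30 deg, g = 10 m/s^2
sin(30) = 1/2
Using T = 2*v0*sin(theta) / g
T = 2*60*1/2 / 10
T = 60 / 10
T = 6 s

6 s


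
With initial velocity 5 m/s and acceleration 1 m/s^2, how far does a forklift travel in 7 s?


Given: v0 = 5 m/s, a = 1 m/s^2, t = 7 s
Using s = v0*t + (1/2)*a*t^2
s = 5*7 + (1/2)*1*7^2
s = 35 + (1/2)*49
s = 35 + 49/2
s = 119/2

119/2 m


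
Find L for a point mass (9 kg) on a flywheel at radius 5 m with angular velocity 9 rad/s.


Given: m = 9 kg, r = 5 m, omega = 9 rad/s
For a point mass: I = m*r^2
I = 9*5^2 = 9*25 = 225
L = I*omega = 225*9
L = 2025 kg*m^2/s

2025 kg*m^2/s


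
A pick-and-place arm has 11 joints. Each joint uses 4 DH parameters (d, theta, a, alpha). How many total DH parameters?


Given: 11 joints, 4 DH parameters per joint (d, theta, a, alpha)
Total DH parameters = number_of_joints * 4
Total = 11 * 4
Total = 44

44


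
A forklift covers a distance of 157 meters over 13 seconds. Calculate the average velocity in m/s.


Given: distance d = 157 m, time t = 13 s
Using v = d / t
v = 157 / 13
v = 157/13 m/s

157/13 m/s


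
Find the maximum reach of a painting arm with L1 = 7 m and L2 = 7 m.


Given: L1 = 7 m, L2 = 7 m
For a 2-link planar arm, max reach = L1 + L2 (fully extended)
Max reach = 7 + 7
Max reach = 14 m

14 m


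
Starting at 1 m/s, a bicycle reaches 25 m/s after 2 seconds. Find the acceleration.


Given: initial velocity v0 = 1 m/s, final velocity v = 25 m/s, time t = 2 s
Using a = (v - v0) / t
a = (25 - 1) / 2
a = 24 / 2
a = 12 m/s^2

12 m/s^2


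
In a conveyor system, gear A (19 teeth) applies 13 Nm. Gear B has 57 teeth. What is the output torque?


Given: N1 = 19, N2 = 57, T1 = 13 Nm
Using T2/T1 = N2/N1
T2 = T1 * N2 / N1
T2 = 13 * 57 / 19
T2 = 741 / 19
T2 = 39 Nm

39 Nm


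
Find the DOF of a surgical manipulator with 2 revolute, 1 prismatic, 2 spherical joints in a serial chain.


Given: serial robot with 2 revolute, 1 prismatic, 2 spherical joints
DOF contribution per joint type: revolute=1, prismatic=1, spherical=3, fixed=0
DOF = 2*1 + 1*1 + 2*3
DOF = 9

9


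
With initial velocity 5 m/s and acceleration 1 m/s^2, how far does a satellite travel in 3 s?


Given: v0 = 5 m/s, a = 1 m/s^2, t = 3 s
Using s = v0*t + (1/2)*a*t^2
s = 5*3 + (1/2)*1*3^2
s = 15 + (1/2)*9
s = 15 + 9/2
s = 39/2

39/2 m


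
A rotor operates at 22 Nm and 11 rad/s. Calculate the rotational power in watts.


Given: tau = 22 Nm, omega = 11 rad/s
Using P = tau * omega
P = 22 * 11
P = 242 W

242 W


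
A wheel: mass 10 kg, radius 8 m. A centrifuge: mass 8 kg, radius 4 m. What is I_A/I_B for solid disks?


Given: M1=10 kg, R1=8 m, M2=8 kg, R2=4 m
For a disk: I = (1/2)*M*R^2, so I_A/I_B = (M1*R1^2)/(M2*R2^2)
M1*R1^2 = 10*64 = 640
M2*R2^2 = 8*16 = 128
I_A/I_B = 640/128 = 5

5


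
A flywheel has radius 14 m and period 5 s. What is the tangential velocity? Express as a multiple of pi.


Given: radius r = 14 m, period T = 5 s
Using v = 2*pi*r / T
v = 2*pi*14 / 5
v = 28*pi / 5
v = 28/5*pi m/s

28/5*pi m/s


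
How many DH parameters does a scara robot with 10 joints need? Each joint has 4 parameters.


Given: 10 joints, 4 DH parameters per joint (d, theta, a, alpha)
Total DH parameters = number_of_joints * 4
Total = 10 * 4
Total = 40

40


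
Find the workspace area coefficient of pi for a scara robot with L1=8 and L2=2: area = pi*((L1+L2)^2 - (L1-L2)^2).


Given: L1 = 8, L2 = 2
(L1+L2)^2 = (10)^2 = 100
(L1-L2)^2 = (6)^2 = 36
Difference = 100 - 36 = 64
This equals 4*L1*L2 = 4*8*2 = 64
Workspace area = 64*pi

64


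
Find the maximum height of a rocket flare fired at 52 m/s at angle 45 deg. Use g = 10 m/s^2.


Given: v0 = 52 m/s, theta = 45 deg, g = 10 m/s^2
sin^2(45) = 1/2
Using H = v0^2 * sin^2(theta) / (2*g)
H = 52^2 * 1/2 / (2*10)
H = 2704 * 1/2 / 20
H = 1352 / 20
H = 338/5 m

338/5 m


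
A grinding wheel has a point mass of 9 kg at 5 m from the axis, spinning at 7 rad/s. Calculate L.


Given: m = 9 kg, r = 5 m, omega = 7 rad/s
For a point mass: I = m*r^2
I = 9*5^2 = 9*25 = 225
L = I*omega = 225*7
L = 1575 kg*m^2/s

1575 kg*m^2/s


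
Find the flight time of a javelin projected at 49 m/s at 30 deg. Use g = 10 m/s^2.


Given: v0 = 49 m/s, theta = 30 deg, g = 10 m/s^2
sin(30) = 1/2
Using T = 2*v0*sin(theta) / g
T = 2*49*1/2 / 10
T = 49 / 10
T = 49/10 s

49/10 s


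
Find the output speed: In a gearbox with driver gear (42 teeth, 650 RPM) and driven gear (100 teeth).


Given: N1 = 42 teeth, w1 = 650 RPM, N2 = 100 teeth
Using N1*w1 = N2*w2
w2 = N1*w1 / N2
w2 = 42*650 / 100
w2 = 27300 / 100
w2 = 273 RPM

273 RPM


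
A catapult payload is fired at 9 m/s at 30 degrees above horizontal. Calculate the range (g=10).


Given: v0 = 9 m/s, theta = 30 deg, g = 10 m/s^2
sin(2*30) = sin(60) = sqrt(3)/2
Using R = v0^2 * sin(2*theta) / g
R = 9^2 * (sqrt(3)/2) / 10
R = 81 * sqrt(3) / 20
R = 81/20*sqrt(3) m

81/20*sqrt(3) m


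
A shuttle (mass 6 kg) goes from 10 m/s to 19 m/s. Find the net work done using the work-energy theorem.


Given: m = 6 kg, v0 = 10 m/s, v = 19 m/s
Using W = (1/2)*m*(v^2 - v0^2)
v^2 = 19^2 = 361
v0^2 = 10^2 = 100
v^2 - v0^2 = 361 - 100 = 261
W = (1/2)*6*261 = 783 J

783 J


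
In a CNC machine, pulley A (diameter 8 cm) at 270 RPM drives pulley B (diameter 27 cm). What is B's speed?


Given: D1 = 8 cm, w1 = 270 RPM, D2 = 27 cm
Using D1*w1 = D2*w2
w2 = D1*w1 / D2
w2 = 8*270 / 27
w2 = 2160 / 27
w2 = 80 RPM

80 RPM


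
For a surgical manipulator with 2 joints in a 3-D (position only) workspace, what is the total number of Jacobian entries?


Given: task space dimension = 3, joints = 2
Jacobian is a 3 x 2 matrix
Total entries = rows * columns
Total = 3 * 2
Total = 6

6


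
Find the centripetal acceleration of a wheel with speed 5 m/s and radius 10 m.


Given: v = 5 m/s, r = 10 m
Using a_c = v^2 / r
a_c = 5^2 / 10
a_c = 25 / 10
a_c = 5/2 m/s^2

5/2 m/s^2


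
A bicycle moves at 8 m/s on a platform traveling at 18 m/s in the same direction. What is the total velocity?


Given: object velocity = 8 m/s, platform velocity = 18 m/s (same direction)
Using classical velocity addition: v_total = v_object + v_platform
v_total = 8 + 18
v_total = 26 m/s

26 m/s


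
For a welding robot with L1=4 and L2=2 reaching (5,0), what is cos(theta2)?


Given: L1 = 4, L2 = 2, target (x, y) = (5, 0)
Using cos(theta2) = (x^2 + y^2 - L1^2 - L2^2) / (2*L1*L2)
x^2 + y^2 = 5^2 + 0 = 25
L1^2 + L2^2 = 16 + 4 = 20
Numerator = 25 - 20 = 5
Denominator = 2*4*2 = 16
cos(theta2) = 5/16 = 5/16

5/16


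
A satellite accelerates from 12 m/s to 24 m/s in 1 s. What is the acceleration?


Given: initial velocity v0 = 12 m/s, final velocity v = 24 m/s, time t = 1 s
Using a = (v - v0) / t
a = (24 - 12) / 1
a = 12 / 1
a = 12 m/s^2

12 m/s^2


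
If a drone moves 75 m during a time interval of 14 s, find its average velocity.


Given: distance d = 75 m, time t = 14 s
Using v = d / t
v = 75 / 14
v = 75/14 m/s

75/14 m/s


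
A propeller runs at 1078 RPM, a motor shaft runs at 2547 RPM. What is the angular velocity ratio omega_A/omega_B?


Given: RPM_A = 1078, RPM_B = 2547
omega = 2*pi*RPM/60, so omega_A/omega_B = RPM_A / RPM_B
omega_A/omega_B = 1078 / 2547
omega_A/omega_B = 1078/2547

1078/2547


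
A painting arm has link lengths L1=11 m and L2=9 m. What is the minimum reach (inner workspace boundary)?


Given: L1 = 11 m, L2 = 9 m
For a 2-link planar arm, min reach = |L1 - L2| (second link folded back)
Min reach = |11 - 9|
Min reach = 2 m

2 m


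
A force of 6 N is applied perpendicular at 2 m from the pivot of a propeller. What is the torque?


Given: F = 6 N, r = 2 m, angle = 90 deg (perpendicular)
Using tau = F * r * sin(90)
sin(90) = 1
tau = 6 * 2 * 1
tau = 12 Nm

12 Nm


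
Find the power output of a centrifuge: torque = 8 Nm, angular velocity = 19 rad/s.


Given: tau = 8 Nm, omega = 19 rad/s
Using P = tau * omega
P = 8 * 19
P = 152 W

152 W


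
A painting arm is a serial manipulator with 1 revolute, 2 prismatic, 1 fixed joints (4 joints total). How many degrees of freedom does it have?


Given: serial robot with 1 revolute, 2 prismatic, 1 fixed joints
DOF contribution per joint type: revolute=1, prismatic=1, spherical=3, fixed=0
DOF = 1*1 + 2*1 + 1*0
DOF = 3

3


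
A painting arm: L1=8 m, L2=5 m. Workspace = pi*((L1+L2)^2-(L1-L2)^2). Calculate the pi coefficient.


Given: L1 = 8, L2 = 5
(L1+L2)^2 = (13)^2 = 169
(L1-L2)^2 = (3)^2 = 9
Difference = 169 - 9 = 160
This equals 4*L1*L2 = 4*8*5 = 160
Workspace area = 160*pi

160


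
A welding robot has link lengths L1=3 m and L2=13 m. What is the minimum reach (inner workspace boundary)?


Given: L1 = 3 m, L2 = 13 m
For a 2-link planar arm, min reach = |L1 - L2| (second link folded back)
Min reach = |3 - 13|
Min reach = 10 m

10 m


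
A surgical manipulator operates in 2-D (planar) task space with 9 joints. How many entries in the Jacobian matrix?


Given: task space dimension = 2, joints = 9
Jacobian is a 2 x 9 matrix
Total entries = rows * columns
Total = 2 * 9
Total = 18

18


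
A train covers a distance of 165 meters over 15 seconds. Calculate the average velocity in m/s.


Given: distance d = 165 m, time t = 15 s
Using v = d / t
v = 165 / 15
v = 11 m/s

11 m/s


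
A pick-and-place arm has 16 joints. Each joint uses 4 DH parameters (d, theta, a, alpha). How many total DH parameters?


Given: 16 joints, 4 DH parameters per joint (d, theta, a, alpha)
Total DH parameters = number_of_joints * 4
Total = 16 * 4
Total = 64

64


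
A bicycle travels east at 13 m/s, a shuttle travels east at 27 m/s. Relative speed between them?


Given: v_A = 13 m/s east, v_B = 27 m/s east
Both move in the same direction; relative speed = |v_A - v_B|
|13 - 27| = |-14|
= 14 m/s

14 m/s


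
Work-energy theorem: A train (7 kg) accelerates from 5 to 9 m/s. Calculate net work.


Given: m = 7 kg, v0 = 5 m/s, v = 9 m/s
Using W = (1/2)*m*(v^2 - v0^2)
v^2 = 9^2 = 81
v0^2 = 5^2 = 25
v^2 - v0^2 = 81 - 25 = 56
W = (1/2)*7*56 = 196 J

196 J


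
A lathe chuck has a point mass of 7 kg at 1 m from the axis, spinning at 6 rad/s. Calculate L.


Given: m = 7 kg, r = 1 m, omega = 6 rad/s
For a point mass: I = m*r^2
I = 7*1^2 = 7*1 = 7
L = I*omega = 7*6
L = 42 kg*m^2/s

42 kg*m^2/s


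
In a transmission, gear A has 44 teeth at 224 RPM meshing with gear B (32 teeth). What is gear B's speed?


Given: N1 = 44 teeth, w1 = 224 RPM, N2 = 32 teeth
Using N1*w1 = N2*w2
w2 = N1*w1 / N2
w2 = 44*224 / 32
w2 = 9856 / 32
w2 = 308 RPM

308 RPM


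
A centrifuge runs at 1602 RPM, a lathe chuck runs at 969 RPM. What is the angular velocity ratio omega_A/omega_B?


Given: RPM_A = 1602, RPM_B = 969
omega = 2*pi*RPM/60, so omega_A/omega_B = RPM_A / RPM_B
omega_A/omega_B = 1602 / 969
omega_A/omega_B = 534/323

534/323


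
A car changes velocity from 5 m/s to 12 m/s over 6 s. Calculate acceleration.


Given: initial velocity v0 = 5 m/s, final velocity v = 12 m/s, time t = 6 s
Using a = (v - v0) / t
a = (12 - 5) / 6
a = 7 / 6
a = 7/6 m/s^2

7/6 m/s^2


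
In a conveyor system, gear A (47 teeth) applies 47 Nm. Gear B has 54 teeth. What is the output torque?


Given: N1 = 47, N2 = 54, T1 = 47 Nm
Using T2/T1 = N2/N1
T2 = T1 * N2 / N1
T2 = 47 * 54 / 47
T2 = 2538 / 47
T2 = 54 Nm

54 Nm


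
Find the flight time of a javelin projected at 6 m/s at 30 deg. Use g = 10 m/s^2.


Given: v0 = 6 m/s, theta = 30 deg, g = 10 m/s^2
sin(30) = 1/2
Using T = 2*v0*sin(theta) / g
T = 2*6*1/2 / 10
T = 6 / 10
T = 3/5 s

3/5 s


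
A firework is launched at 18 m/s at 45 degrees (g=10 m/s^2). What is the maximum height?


Given: v0 = 18 m/s, theta = 45 deg, g = 10 m/s^2
sin^2(45) = 1/2
Using H = v0^2 * sin^2(theta) / (2*g)
H = 18^2 * 1/2 / (2*10)
H = 324 * 1/2 / 20
H = 162 / 20
H = 81/10 m

81/10 m


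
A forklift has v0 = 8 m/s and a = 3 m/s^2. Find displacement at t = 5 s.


Given: v0 = 8 m/s, a = 3 m/s^2, t = 5 s
Using s = v0*t + (1/2)*a*t^2
s = 8*5 + (1/2)*3*5^2
s = 40 + (1/2)*75
s = 40 + 75/2
s = 155/2

155/2 m


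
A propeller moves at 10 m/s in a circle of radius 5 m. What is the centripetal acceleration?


Given: v = 10 m/s, r = 5 m
Using a_c = v^2 / r
a_c = 10^2 / 5
a_c = 100 / 5
a_c = 20 m/s^2

20 m/s^2


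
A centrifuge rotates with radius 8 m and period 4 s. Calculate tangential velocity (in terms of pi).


Given: radius r = 8 m, period T = 4 s
Using v = 2*pi*r / T
v = 2*pi*8 / 4
v = 16*pi / 4
v = 4*pi m/s

4*pi m/s


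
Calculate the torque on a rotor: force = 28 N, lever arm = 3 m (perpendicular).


Given: F = 28 N, r = 3 m, angle = 90 deg (perpendicular)
Using tau = F * r * sin(90)
sin(90) = 1
tau = 28 * 3 * 1
tau = 84 Nm

84 Nm


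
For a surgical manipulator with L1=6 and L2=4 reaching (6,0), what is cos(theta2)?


Given: L1 = 6, L2 = 4, target (x, y) = (6, 0)
Using cos(theta2) = (x^2 + y^2 - L1^2 - L2^2) / (2*L1*L2)
x^2 + y^2 = 6^2 + 0 = 36
L1^2 + L2^2 = 36 + 16 = 52
Numerator = 36 - 52 = -16
Denominator = 2*6*4 = 48
cos(theta2) = -16/48 = -1/3

-1/3


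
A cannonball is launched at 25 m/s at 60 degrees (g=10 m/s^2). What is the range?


Given: v0 = 25 m/s, theta = 60 deg, g = 10 m/s^2
sin(2*60) = sin(120) = sqrt(3)/2
Using R = v0^2 * sin(2*theta) / g
R = 25^2 * (sqrt(3)/2) / 10
R = 625 * sqrt(3) / 20
R = 125/4*sqrt(3) m

125/4*sqrt(3) m


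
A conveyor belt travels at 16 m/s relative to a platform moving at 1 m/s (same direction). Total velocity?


Given: object velocity = 16 m/s, platform velocity = 1 m/s (same direction)
Using classical velocity addition: v_total = v_object + v_platform
v_total = 16 + 1
v_total = 17 m/s

17 m/s


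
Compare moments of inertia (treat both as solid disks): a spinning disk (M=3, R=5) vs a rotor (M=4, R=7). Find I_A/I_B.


Given: M1=3 kg, R1=5 m, M2=4 kg, R2=7 m
For a disk: I = (1/2)*M*R^2, so I_A/I_B = (M1*R1^2)/(M2*R2^2)
M1*R1^2 = 3*25 = 75
M2*R2^2 = 4*49 = 196
I_A/I_B = 75/196 = 75/196

75/196


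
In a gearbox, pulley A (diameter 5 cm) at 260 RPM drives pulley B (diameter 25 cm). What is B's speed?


Given: D1 = 5 cm, w1 = 260 RPM, D2 = 25 cm
Using D1*w1 = D2*w2
w2 = D1*w1 / D2
w2 = 5*260 / 25
w2 = 1300 / 25
w2 = 52 RPM

52 RPM


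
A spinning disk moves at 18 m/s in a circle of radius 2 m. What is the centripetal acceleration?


Given: v = 18 m/s, r = 2 m
Using a_c = v^2 / r
a_c = 18^2 / 2
a_c = 324 / 2
a_c = 162 m/s^2

162 m/s^2


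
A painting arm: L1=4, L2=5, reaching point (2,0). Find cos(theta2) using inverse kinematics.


Given: L1 = 4, L2 = 5, target (x, y) = (2, 0)
Using cos(theta2) = (x^2 + y^2 - L1^2 - L2^2) / (2*L1*L2)
x^2 + y^2 = 2^2 + 0 = 4
L1^2 + L2^2 = 16 + 25 = 41
Numerator = 4 - 41 = -37
Denominator = 2*4*5 = 40
cos(theta2) = -37/40 = -37/40

-37/40


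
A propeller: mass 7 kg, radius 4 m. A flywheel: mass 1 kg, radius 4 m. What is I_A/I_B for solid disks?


Given: M1=7 kg, R1=4 m, M2=1 kg, R2=4 m
For a disk: I = (1/2)*M*R^2, so I_A/I_B = (M1*R1^2)/(M2*R2^2)
M1*R1^2 = 7*16 = 112
M2*R2^2 = 1*16 = 16
I_A/I_B = 112/16 = 7

7


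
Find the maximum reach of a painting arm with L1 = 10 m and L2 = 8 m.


Given: L1 = 10 m, L2 = 8 m
For a 2-link planar arm, max reach = L1 + L2 (fully extended)
Max reach = 10 + 8
Max reach = 18 m

18 m


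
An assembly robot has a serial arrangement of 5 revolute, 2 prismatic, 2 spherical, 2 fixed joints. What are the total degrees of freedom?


Given: serial robot with 5 revolute, 2 prismatic, 2 spherical, 2 fixed joints
DOF contribution per joint type: revolute=1, prismatic=1, spherical=3, fixed=0
DOF = 5*1 + 2*1 + 2*3 + 2*0
DOF = 13

13


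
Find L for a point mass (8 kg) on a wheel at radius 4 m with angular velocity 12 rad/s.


Given: m = 8 kg, r = 4 m, omega = 12 rad/s
For a point mass: I = m*r^2
I = 8*4^2 = 8*16 = 128
L = I*omega = 128*12
L = 1536 kg*m^2/s

1536 kg*m^2/s


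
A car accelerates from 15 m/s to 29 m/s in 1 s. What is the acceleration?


Given: initial velocity v0 = 15 m/s, final velocity v = 29 m/s, time t = 1 s
Using a = (v - v0) / t
a = (29 - 15) / 1
a = 14 / 1
a = 14 m/s^2

14 m/s^2


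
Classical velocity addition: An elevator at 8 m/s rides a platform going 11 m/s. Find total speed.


Given: object velocity = 8 m/s, platform velocity = 11 m/s (same direction)
Using classical velocity addition: v_total = v_object + v_platform
v_total = 8 + 11
v_total = 19 m/s

19 m/s
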